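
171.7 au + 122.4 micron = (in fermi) 2.569e+28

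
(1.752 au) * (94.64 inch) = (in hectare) 6.3e+07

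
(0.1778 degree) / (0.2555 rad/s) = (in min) 0.0002024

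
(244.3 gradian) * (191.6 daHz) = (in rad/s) 7353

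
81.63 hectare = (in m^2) 8.163e+05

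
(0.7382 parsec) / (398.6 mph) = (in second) 1.278e+14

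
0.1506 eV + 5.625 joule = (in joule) 5.625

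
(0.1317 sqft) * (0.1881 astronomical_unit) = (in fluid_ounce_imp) 1.212e+13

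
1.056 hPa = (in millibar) 1.056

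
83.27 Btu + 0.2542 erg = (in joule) 8.785e+04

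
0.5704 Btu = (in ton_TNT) 1.438e-07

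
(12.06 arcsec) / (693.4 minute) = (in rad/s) 1.405e-09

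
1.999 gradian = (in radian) 0.0314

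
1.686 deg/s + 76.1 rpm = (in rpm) 76.38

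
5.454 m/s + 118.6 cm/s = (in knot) 12.91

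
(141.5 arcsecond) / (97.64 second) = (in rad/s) 7.026e-06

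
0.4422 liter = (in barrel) 0.002781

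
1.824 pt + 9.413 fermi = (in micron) 643.5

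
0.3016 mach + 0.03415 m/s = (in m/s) 102.7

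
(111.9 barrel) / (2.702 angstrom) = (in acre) 1.627e+07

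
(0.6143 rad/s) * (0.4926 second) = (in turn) 0.04816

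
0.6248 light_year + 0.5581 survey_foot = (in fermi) 5.911e+30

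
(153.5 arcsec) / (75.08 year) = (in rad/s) 3.143e-13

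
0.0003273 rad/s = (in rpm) 0.003125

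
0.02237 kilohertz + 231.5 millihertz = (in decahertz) 2.26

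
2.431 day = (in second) 2.1e+05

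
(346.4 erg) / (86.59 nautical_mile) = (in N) 2.16e-10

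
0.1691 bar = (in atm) 0.1669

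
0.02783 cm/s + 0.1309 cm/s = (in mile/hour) 0.003551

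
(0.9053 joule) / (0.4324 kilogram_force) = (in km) 0.0002135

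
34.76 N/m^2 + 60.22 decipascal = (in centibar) 0.04078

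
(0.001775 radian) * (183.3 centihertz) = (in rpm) 0.03107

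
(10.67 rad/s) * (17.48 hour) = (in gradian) 4.275e+07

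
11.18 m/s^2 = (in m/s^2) 11.18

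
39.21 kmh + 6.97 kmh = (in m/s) 12.83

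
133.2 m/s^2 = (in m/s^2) 133.2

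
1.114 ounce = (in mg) 3.158e+04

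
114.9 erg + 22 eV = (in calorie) 2.746e-06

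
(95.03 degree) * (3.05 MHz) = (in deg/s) 2.898e+08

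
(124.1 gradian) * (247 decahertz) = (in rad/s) 4815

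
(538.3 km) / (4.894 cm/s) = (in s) 1.1e+07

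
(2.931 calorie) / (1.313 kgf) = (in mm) 952.4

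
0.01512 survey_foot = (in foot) 0.01512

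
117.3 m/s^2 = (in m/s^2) 117.3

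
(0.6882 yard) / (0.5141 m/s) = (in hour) 0.00034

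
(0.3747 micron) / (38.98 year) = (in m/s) 3.048e-16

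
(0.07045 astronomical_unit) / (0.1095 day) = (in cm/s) 1.114e+08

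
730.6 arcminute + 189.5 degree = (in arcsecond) 7.26e+05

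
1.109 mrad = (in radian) 0.001109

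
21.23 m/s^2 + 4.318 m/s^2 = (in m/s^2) 25.55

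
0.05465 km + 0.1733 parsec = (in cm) 5.347e+17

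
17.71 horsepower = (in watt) 1.321e+04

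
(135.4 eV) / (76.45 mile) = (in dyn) 1.763e-17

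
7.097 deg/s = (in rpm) 1.183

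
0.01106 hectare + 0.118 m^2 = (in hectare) 0.01107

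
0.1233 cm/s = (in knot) 0.002397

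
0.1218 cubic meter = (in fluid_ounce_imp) 4287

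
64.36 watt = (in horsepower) 0.08631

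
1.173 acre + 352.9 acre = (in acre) 354.1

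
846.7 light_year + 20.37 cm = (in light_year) 846.7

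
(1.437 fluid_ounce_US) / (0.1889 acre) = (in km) 5.559e-11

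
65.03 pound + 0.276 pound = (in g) 2.962e+04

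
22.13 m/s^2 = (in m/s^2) 22.13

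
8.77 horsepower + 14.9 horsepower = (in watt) 1.765e+04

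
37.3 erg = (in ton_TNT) 8.915e-16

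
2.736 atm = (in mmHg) 2079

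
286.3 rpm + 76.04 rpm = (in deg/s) 2174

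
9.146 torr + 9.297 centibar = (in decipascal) 1.052e+05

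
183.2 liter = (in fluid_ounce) 6195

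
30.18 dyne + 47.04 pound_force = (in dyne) 2.092e+07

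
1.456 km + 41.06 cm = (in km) 1.456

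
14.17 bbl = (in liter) 2253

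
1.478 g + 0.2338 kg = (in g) 235.3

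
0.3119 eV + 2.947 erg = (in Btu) 2.793e-10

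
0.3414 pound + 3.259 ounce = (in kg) 0.2472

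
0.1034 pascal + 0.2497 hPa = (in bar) 0.0002507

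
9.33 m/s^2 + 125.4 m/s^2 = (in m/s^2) 134.7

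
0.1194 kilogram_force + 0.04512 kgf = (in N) 1.613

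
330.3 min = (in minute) 330.3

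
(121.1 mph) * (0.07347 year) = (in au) 0.0008385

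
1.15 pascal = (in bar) 1.15e-05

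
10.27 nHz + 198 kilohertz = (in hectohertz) 1980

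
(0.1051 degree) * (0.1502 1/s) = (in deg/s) 0.01579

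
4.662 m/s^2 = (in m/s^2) 4.662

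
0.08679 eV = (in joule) 1.391e-20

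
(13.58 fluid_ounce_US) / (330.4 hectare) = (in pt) 3.446e-07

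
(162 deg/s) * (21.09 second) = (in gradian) 3796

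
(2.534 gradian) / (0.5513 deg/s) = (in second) 4.137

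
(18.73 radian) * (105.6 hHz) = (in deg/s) 1.133e+07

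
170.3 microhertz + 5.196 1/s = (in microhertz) 5.196e+06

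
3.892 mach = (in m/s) 1325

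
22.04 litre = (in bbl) 0.1386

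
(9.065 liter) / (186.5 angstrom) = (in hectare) 48.61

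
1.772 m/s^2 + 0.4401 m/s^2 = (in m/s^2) 2.212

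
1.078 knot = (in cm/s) 55.46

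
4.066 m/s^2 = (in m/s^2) 4.066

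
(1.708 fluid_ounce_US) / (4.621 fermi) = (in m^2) 1.093e+10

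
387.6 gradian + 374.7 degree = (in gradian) 803.9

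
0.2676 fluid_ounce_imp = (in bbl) 4.782e-05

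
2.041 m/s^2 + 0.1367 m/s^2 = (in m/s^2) 2.178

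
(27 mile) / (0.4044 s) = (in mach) 315.6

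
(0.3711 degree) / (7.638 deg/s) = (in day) 5.623e-07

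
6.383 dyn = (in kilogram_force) 6.509e-06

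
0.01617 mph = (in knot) 0.01405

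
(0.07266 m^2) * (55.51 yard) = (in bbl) 23.2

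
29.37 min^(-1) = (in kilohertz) 0.0004895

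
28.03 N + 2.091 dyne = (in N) 28.03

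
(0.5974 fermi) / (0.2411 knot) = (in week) 7.964e-21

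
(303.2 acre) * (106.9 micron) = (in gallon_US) 3.465e+04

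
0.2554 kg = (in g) 255.4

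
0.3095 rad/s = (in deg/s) 17.73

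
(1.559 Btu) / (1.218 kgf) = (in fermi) 1.377e+17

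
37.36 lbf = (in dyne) 1.662e+07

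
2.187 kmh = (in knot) 1.181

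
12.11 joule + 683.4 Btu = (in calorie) 1.723e+05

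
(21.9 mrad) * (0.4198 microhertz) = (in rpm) 8.779e-08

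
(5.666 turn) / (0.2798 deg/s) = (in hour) 2.025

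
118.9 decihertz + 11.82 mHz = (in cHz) 1190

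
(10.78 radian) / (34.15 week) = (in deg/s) 2.99e-05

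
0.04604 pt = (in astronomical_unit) 1.086e-16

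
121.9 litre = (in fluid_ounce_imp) 4290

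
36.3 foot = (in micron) 1.106e+07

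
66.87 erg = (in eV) 4.174e+13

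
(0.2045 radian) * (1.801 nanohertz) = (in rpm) 3.517e-09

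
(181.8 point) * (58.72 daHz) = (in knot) 73.21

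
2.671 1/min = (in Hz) 0.04452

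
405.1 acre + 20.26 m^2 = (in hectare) 163.9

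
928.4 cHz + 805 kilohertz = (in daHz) 8.05e+04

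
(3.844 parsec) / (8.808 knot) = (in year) 8.301e+08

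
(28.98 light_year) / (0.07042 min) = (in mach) 1.906e+14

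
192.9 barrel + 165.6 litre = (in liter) 3.083e+04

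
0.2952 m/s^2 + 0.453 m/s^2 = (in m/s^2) 0.7482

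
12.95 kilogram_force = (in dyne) 1.27e+07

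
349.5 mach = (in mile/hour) 2.662e+05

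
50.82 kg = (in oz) 1793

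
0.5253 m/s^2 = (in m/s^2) 0.5253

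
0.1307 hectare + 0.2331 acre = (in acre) 0.5561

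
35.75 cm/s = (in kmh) 1.287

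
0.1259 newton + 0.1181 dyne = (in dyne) 1.259e+04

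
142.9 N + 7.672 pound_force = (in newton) 177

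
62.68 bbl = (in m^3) 9.965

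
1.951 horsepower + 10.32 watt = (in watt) 1465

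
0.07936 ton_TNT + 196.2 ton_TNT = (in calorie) 1.963e+11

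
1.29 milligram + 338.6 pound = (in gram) 1.536e+05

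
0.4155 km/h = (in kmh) 0.4155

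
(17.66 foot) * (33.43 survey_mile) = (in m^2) 2.896e+05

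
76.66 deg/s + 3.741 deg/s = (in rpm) 13.4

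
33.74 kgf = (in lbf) 74.38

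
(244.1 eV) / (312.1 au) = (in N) 8.376e-31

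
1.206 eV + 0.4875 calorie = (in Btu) 0.001933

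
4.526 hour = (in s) 1.629e+04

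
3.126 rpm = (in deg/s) 18.76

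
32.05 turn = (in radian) 201.4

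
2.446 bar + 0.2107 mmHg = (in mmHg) 1835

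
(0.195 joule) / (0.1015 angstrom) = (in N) 1.921e+10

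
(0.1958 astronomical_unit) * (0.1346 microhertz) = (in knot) 7664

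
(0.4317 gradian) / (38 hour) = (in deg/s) 2.84e-06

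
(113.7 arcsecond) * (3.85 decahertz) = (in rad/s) 0.02122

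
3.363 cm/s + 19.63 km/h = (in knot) 10.66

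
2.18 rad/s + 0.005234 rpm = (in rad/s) 2.181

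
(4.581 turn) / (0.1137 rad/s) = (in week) 0.0004186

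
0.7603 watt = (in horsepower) 0.00102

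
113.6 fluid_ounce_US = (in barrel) 0.02113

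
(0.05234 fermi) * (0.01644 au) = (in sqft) 1.386e-06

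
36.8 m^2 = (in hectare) 0.00368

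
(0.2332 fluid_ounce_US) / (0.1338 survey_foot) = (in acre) 4.179e-08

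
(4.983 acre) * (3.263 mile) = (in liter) 1.059e+11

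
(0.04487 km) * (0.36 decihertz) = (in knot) 3.14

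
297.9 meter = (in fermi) 2.979e+17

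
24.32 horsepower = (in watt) 1.814e+04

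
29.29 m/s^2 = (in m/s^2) 29.29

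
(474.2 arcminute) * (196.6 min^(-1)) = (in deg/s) 25.9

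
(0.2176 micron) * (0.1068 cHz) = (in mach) 6.825e-13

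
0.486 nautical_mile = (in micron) 9.001e+08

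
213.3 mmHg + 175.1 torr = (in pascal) 5.178e+04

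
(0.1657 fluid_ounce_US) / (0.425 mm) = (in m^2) 0.01153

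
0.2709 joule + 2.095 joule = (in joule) 2.366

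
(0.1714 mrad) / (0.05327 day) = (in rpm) 3.556e-07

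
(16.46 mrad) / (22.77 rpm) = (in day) 7.99e-08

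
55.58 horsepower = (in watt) 4.145e+04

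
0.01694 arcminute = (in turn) 7.843e-07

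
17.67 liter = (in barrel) 0.1111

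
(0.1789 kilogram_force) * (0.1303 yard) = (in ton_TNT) 4.996e-11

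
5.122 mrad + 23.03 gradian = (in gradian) 23.36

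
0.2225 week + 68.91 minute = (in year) 0.004398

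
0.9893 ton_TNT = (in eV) 2.584e+28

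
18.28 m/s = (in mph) 40.89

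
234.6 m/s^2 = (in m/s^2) 234.6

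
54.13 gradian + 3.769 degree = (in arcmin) 3149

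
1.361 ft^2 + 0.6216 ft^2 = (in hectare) 1.842e-05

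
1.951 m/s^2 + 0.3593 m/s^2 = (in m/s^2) 2.31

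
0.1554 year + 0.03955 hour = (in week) 8.103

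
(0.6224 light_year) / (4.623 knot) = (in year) 7.851e+07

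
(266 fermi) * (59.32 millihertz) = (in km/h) 5.68e-14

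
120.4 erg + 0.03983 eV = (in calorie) 2.878e-06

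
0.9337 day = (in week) 0.1334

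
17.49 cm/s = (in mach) 0.0005137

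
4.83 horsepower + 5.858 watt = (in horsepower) 4.838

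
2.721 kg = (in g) 2721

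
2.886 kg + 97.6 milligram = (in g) 2886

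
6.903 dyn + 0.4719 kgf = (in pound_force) 1.04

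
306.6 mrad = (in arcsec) 6.324e+04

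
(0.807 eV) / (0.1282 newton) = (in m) 1.009e-18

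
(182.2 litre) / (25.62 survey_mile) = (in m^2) 4.419e-06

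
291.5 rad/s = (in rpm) 2784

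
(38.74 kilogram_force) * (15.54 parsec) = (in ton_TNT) 4.354e+10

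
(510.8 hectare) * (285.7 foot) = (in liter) 4.448e+11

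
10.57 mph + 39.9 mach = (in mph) 3.04e+04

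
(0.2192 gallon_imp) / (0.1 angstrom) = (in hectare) 9965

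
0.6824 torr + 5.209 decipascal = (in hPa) 0.915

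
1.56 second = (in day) 1.806e-05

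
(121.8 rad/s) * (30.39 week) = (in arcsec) 4.618e+14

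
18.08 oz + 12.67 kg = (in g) 1.318e+04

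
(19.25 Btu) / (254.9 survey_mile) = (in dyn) 4951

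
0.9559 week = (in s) 5.781e+05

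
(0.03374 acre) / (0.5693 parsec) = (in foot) 2.55e-14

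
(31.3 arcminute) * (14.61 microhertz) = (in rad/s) 1.33e-07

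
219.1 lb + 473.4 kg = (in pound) 1263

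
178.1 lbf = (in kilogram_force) 80.78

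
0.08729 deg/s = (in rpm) 0.01455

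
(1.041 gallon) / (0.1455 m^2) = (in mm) 27.08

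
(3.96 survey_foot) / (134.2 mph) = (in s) 0.02012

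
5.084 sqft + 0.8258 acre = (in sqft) 3.598e+04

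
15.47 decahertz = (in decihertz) 1547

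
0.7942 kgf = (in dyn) 7.788e+05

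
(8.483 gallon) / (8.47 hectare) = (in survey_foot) 1.244e-06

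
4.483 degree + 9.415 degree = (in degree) 13.9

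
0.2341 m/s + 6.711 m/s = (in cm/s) 694.5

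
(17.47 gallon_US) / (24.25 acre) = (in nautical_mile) 3.639e-10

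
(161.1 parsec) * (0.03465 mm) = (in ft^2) 1.854e+15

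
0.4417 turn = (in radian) 2.775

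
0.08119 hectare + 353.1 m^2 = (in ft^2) 1.254e+04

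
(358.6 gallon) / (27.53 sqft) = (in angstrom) 5.307e+09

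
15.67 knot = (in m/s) 8.061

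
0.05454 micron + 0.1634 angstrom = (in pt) 0.0001546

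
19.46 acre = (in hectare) 7.875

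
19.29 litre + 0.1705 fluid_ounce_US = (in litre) 19.3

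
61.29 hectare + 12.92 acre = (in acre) 164.4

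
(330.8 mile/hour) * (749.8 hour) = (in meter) 3.992e+08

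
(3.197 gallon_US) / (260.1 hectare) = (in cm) 4.653e-07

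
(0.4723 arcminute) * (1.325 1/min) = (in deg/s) 0.0001738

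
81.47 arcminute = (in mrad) 23.7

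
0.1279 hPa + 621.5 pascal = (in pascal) 634.3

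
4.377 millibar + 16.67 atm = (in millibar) 1.69e+04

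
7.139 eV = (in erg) 1.144e-11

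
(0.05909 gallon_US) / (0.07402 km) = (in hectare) 3.022e-10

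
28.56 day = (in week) 4.08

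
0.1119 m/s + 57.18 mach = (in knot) 3.785e+04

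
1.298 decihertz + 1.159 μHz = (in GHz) 1.298e-10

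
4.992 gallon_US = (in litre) 18.9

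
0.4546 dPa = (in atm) 4.487e-07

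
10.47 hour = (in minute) 628.2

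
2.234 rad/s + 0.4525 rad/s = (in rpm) 25.65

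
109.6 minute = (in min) 109.6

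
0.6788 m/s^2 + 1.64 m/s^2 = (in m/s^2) 2.319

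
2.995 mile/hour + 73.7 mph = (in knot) 66.65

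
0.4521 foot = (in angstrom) 1.378e+09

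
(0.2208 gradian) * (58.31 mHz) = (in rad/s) 0.0002022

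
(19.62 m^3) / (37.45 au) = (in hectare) 3.502e-16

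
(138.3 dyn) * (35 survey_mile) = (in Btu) 0.07384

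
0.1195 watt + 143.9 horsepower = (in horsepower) 143.9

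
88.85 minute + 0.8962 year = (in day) 327.2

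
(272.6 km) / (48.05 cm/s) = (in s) 5.673e+05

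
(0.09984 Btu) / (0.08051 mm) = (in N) 1.308e+06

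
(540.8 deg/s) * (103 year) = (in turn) 4.88e+09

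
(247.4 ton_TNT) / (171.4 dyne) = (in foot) 1.981e+15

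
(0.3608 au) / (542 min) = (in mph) 3.713e+06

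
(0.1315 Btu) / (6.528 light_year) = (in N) 2.246e-15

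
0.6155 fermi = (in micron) 6.155e-10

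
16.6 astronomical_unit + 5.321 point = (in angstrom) 2.483e+22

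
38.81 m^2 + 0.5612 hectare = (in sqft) 6.082e+04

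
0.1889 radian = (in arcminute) 649.4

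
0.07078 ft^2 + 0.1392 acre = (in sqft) 6064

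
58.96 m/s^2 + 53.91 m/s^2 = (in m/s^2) 112.9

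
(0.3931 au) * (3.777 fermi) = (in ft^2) 0.002391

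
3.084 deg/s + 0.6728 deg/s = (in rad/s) 0.06557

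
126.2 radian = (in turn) 20.09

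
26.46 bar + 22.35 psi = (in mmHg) 2.1e+04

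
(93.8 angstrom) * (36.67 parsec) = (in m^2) 1.061e+10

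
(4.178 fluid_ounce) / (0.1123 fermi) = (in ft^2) 1.184e+13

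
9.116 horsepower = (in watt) 6798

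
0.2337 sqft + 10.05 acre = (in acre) 10.05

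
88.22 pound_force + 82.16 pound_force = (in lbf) 170.4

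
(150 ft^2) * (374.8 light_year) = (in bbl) 3.108e+20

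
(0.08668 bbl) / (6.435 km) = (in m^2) 2.142e-06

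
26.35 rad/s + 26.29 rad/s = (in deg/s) 3016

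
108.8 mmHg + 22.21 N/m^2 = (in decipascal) 1.453e+05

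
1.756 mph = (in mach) 0.002305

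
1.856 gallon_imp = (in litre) 8.438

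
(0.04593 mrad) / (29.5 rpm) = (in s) 1.487e-05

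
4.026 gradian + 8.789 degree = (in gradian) 13.79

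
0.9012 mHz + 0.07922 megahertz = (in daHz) 7922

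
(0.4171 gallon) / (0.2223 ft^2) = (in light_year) 8.081e-18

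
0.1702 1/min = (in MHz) 2.837e-09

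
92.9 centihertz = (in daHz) 0.0929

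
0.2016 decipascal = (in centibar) 2.016e-05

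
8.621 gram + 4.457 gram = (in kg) 0.01308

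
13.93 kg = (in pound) 30.71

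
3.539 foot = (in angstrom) 1.079e+10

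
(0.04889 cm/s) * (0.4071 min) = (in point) 33.85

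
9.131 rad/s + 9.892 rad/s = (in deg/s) 1090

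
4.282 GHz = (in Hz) 4.282e+09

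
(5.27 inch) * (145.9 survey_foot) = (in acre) 0.001471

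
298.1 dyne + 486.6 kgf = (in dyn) 4.772e+08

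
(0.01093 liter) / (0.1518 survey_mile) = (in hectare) 4.474e-12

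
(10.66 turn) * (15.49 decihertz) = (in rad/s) 103.8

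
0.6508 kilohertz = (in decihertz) 6508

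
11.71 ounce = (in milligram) 3.32e+05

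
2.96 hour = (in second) 1.066e+04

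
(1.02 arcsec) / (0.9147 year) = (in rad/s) 1.714e-13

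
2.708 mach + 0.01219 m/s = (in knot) 1792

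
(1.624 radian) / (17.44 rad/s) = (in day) 1.078e-06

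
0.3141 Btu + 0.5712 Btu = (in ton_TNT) 2.232e-07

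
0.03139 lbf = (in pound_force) 0.03139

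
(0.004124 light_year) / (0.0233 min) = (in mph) 6.243e+13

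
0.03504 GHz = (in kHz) 3.504e+04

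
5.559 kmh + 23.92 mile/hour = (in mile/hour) 27.37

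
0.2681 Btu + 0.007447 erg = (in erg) 2.829e+09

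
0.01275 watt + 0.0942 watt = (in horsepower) 0.0001434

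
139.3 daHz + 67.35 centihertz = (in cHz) 1.394e+05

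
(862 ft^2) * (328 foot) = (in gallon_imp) 1.761e+06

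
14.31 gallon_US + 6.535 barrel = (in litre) 1093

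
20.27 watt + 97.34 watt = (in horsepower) 0.1577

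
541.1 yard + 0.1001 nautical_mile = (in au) 4.547e-09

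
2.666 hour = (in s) 9598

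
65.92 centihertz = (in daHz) 0.06592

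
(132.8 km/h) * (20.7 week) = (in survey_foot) 1.515e+09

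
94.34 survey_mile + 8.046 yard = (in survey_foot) 4.981e+05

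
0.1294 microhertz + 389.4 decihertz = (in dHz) 389.4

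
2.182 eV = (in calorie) 8.356e-20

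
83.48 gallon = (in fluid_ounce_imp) 1.112e+04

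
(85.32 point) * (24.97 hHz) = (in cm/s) 7516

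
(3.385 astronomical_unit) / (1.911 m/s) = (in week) 4.381e+05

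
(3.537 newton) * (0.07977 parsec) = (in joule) 8.706e+15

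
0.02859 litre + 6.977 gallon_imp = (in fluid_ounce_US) 1073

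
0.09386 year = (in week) 4.894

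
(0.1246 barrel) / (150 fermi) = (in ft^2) 1.422e+12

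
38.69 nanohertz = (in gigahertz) 3.869e-17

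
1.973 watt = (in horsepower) 0.002646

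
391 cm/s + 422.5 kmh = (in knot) 235.7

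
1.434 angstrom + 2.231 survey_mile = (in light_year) 3.795e-13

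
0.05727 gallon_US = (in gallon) 0.05727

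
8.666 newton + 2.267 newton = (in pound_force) 2.458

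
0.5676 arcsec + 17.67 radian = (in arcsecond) 3.645e+06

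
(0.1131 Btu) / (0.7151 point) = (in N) 4.73e+05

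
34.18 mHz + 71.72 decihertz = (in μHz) 7.206e+06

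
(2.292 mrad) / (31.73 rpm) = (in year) 2.187e-11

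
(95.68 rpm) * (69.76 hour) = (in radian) 2.516e+06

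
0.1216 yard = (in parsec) 3.603e-18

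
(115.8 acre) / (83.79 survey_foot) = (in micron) 1.835e+10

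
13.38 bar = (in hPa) 1.338e+04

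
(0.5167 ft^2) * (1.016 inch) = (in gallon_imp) 0.2725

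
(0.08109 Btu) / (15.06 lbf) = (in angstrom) 1.277e+10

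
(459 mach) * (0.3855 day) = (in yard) 5.693e+09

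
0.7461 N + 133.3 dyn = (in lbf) 0.168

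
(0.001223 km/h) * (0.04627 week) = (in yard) 10.4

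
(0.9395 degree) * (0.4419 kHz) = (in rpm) 69.19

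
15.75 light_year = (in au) 9.96e+05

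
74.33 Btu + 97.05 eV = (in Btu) 74.33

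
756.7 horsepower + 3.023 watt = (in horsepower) 756.7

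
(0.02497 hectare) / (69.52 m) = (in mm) 3592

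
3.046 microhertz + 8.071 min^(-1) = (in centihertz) 13.45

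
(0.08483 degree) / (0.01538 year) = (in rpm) 2.915e-08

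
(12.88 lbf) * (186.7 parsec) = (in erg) 3.301e+27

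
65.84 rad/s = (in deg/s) 3772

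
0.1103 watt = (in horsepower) 0.0001479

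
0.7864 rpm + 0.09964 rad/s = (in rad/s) 0.182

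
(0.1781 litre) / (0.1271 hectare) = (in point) 0.0003972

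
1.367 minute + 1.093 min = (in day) 0.001708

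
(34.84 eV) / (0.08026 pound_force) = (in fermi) 0.01564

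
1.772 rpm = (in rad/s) 0.1856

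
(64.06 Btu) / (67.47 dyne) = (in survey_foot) 3.287e+08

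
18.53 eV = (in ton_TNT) 7.096e-28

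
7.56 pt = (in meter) 0.002667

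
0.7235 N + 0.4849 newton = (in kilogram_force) 0.1232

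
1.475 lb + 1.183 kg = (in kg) 1.852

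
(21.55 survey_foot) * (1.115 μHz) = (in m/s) 7.324e-06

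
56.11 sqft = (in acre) 0.001288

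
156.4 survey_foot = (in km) 0.04767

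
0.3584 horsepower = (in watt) 267.3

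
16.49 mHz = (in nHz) 1.649e+07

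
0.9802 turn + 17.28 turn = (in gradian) 7304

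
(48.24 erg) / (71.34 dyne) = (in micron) 6762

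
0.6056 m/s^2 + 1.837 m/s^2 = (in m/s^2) 2.443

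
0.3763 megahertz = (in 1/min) 2.258e+07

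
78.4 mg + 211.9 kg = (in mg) 2.119e+08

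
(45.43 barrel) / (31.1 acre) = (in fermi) 5.739e+10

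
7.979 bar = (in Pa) 7.979e+05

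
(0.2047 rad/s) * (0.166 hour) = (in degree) 7009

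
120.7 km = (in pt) 3.421e+08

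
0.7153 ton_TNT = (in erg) 2.993e+16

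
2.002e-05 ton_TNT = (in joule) 8.376e+04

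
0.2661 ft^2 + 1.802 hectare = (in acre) 4.453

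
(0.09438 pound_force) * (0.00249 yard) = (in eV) 5.966e+15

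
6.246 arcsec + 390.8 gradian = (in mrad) 6139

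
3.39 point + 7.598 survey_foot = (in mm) 2317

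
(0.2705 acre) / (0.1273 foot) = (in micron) 2.821e+10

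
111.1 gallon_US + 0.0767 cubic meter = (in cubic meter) 0.4973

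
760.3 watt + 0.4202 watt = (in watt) 760.7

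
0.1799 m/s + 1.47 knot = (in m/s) 0.9361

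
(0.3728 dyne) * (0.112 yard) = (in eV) 2.383e+12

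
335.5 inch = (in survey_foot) 27.96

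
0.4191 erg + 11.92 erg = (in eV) 7.701e+12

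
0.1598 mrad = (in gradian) 0.01017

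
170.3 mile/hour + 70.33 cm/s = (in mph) 171.9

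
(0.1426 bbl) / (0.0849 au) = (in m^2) 1.785e-12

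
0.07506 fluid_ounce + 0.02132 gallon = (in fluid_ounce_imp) 2.919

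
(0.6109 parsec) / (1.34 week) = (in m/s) 2.326e+10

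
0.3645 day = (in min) 524.9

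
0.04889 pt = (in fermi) 1.725e+10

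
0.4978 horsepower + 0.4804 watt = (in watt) 371.7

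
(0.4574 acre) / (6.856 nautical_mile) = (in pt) 413.2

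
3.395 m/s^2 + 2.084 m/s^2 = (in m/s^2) 5.479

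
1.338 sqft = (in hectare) 1.243e-05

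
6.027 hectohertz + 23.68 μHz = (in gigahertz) 6.027e-07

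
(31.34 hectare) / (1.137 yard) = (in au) 2.015e-06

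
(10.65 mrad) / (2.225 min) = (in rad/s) 7.978e-05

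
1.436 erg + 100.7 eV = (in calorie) 3.432e-08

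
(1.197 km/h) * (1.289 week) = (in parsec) 8.401e-12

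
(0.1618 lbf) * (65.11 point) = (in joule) 0.01653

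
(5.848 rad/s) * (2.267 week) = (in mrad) 8.018e+09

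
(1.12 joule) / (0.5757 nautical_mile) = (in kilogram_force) 0.0001071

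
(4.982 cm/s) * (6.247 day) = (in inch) 1.059e+06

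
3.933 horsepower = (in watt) 2933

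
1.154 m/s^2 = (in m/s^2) 1.154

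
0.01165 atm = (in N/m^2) 1180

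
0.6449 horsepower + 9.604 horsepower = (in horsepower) 10.25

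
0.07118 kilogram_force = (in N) 0.698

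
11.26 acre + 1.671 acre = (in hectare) 5.233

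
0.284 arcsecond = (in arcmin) 0.004733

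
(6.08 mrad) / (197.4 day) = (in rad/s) 3.565e-10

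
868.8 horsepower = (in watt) 6.479e+05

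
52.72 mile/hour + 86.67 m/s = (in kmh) 396.9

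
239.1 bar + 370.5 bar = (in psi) 8842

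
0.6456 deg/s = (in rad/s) 0.01127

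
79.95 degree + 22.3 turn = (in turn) 22.52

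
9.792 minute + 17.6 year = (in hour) 1.542e+05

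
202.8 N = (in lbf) 45.59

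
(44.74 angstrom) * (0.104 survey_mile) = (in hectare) 7.488e-11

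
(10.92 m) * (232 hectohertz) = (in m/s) 2.533e+05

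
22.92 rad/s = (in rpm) 218.9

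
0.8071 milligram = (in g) 0.0008071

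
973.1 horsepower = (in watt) 7.256e+05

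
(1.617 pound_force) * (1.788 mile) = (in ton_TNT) 4.947e-06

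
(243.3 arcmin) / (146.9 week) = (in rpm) 7.607e-09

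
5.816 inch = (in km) 0.0001477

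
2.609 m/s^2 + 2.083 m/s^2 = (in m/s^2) 4.692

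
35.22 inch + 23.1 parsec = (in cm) 7.128e+19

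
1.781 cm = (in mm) 17.81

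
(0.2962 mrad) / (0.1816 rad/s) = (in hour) 4.531e-07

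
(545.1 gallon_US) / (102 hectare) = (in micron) 2.023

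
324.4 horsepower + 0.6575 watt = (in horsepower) 324.4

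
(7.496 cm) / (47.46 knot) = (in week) 5.076e-09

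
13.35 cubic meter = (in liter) 1.335e+04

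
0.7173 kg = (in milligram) 7.173e+05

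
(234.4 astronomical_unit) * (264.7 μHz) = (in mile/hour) 2.076e+10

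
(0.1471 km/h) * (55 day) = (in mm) 1.942e+08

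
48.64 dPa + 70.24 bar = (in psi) 1019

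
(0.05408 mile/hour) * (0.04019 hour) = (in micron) 3.498e+06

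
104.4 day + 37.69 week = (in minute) 5.303e+05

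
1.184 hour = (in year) 0.0001352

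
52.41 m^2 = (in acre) 0.01295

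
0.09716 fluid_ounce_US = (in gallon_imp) 0.0006321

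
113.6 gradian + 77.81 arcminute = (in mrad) 1807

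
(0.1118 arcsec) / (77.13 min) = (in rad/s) 1.171e-10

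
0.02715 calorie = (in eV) 7.09e+17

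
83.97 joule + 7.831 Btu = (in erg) 8.346e+10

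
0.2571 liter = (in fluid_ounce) 8.694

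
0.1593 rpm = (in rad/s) 0.01668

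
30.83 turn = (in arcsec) 3.996e+07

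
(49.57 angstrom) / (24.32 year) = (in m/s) 6.463e-18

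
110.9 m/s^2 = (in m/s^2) 110.9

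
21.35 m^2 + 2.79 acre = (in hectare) 1.131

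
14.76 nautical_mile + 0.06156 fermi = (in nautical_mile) 14.76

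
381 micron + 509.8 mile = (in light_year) 8.672e-11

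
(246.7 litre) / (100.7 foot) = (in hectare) 8.038e-07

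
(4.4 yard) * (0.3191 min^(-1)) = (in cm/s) 2.14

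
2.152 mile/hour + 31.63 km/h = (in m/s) 9.748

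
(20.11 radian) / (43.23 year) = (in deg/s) 8.452e-07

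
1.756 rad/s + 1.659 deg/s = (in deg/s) 102.3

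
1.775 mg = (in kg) 1.775e-06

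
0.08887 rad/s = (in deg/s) 5.092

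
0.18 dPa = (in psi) 2.611e-06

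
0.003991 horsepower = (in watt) 2.976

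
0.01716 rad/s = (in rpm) 0.1639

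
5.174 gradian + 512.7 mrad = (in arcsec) 1.225e+05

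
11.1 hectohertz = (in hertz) 1110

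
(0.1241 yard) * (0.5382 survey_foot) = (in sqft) 0.2004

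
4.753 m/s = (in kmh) 17.11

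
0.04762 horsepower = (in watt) 35.51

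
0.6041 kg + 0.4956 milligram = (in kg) 0.6041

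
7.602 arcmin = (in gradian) 0.1408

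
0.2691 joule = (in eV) 1.68e+18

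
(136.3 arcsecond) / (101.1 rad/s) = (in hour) 1.816e-09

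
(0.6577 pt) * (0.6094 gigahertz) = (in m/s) 1.414e+05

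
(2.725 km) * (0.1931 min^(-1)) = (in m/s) 8.77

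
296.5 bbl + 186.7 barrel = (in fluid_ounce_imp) 2.704e+06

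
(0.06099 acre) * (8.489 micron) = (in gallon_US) 0.5535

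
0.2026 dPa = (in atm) 2e-07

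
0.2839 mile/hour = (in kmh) 0.4569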